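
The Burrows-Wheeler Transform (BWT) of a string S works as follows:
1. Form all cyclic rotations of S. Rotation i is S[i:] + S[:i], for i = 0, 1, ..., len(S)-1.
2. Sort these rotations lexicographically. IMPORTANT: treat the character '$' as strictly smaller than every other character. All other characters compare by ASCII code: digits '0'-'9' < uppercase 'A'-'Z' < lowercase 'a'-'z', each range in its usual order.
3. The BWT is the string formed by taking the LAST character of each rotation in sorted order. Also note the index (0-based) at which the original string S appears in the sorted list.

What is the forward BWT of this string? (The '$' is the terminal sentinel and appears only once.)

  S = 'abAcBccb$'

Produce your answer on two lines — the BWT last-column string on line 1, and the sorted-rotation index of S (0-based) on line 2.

Answer: bbc$caAcB
3

Derivation:
All 9 rotations (rotation i = S[i:]+S[:i]):
  rot[0] = abAcBccb$
  rot[1] = bAcBccb$a
  rot[2] = AcBccb$ab
  rot[3] = cBccb$abA
  rot[4] = Bccb$abAc
  rot[5] = ccb$abAcB
  rot[6] = cb$abAcBc
  rot[7] = b$abAcBcc
  rot[8] = $abAcBccb
Sorted (with $ < everything):
  sorted[0] = $abAcBccb  (last char: 'b')
  sorted[1] = AcBccb$ab  (last char: 'b')
  sorted[2] = Bccb$abAc  (last char: 'c')
  sorted[3] = abAcBccb$  (last char: '$')
  sorted[4] = b$abAcBcc  (last char: 'c')
  sorted[5] = bAcBccb$a  (last char: 'a')
  sorted[6] = cBccb$abA  (last char: 'A')
  sorted[7] = cb$abAcBc  (last char: 'c')
  sorted[8] = ccb$abAcB  (last char: 'B')
Last column: bbc$caAcB
Original string S is at sorted index 3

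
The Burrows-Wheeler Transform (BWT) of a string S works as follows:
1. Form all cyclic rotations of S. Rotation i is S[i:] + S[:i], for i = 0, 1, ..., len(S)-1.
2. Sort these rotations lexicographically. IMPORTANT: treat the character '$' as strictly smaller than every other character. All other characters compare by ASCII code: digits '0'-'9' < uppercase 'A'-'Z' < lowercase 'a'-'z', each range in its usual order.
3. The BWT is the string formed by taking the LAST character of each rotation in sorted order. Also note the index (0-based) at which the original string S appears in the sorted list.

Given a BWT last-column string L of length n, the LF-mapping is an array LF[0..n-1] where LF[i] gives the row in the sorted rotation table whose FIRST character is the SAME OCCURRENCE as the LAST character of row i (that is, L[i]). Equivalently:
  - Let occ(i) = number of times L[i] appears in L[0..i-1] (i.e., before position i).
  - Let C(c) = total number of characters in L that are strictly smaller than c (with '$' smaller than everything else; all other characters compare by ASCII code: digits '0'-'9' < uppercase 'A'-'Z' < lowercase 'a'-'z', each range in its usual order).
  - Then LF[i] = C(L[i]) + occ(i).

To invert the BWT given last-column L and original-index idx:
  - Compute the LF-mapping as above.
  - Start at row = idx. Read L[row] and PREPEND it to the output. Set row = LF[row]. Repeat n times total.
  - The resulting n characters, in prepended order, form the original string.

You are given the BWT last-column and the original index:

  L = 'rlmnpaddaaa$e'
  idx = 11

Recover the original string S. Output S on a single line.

LF mapping: 12 8 9 10 11 1 5 6 2 3 4 0 7
Walk LF starting at row 11, prepending L[row]:
  step 1: row=11, L[11]='$', prepend. Next row=LF[11]=0
  step 2: row=0, L[0]='r', prepend. Next row=LF[0]=12
  step 3: row=12, L[12]='e', prepend. Next row=LF[12]=7
  step 4: row=7, L[7]='d', prepend. Next row=LF[7]=6
  step 5: row=6, L[6]='d', prepend. Next row=LF[6]=5
  step 6: row=5, L[5]='a', prepend. Next row=LF[5]=1
  step 7: row=1, L[1]='l', prepend. Next row=LF[1]=8
  step 8: row=8, L[8]='a', prepend. Next row=LF[8]=2
  step 9: row=2, L[2]='m', prepend. Next row=LF[2]=9
  step 10: row=9, L[9]='a', prepend. Next row=LF[9]=3
  step 11: row=3, L[3]='n', prepend. Next row=LF[3]=10
  step 12: row=10, L[10]='a', prepend. Next row=LF[10]=4
  step 13: row=4, L[4]='p', prepend. Next row=LF[4]=11
Reversed output: panamaladder$

Answer: panamaladder$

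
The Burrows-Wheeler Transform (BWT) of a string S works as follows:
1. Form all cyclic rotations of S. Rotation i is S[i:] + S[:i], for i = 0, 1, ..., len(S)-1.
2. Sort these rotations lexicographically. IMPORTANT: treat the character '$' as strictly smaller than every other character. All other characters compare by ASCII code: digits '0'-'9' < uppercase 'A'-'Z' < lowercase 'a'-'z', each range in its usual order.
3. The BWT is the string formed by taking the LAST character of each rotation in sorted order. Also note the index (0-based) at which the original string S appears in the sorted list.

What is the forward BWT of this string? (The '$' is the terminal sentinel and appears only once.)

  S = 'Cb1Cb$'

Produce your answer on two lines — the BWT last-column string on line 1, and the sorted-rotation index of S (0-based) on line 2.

All 6 rotations (rotation i = S[i:]+S[:i]):
  rot[0] = Cb1Cb$
  rot[1] = b1Cb$C
  rot[2] = 1Cb$Cb
  rot[3] = Cb$Cb1
  rot[4] = b$Cb1C
  rot[5] = $Cb1Cb
Sorted (with $ < everything):
  sorted[0] = $Cb1Cb  (last char: 'b')
  sorted[1] = 1Cb$Cb  (last char: 'b')
  sorted[2] = Cb$Cb1  (last char: '1')
  sorted[3] = Cb1Cb$  (last char: '$')
  sorted[4] = b$Cb1C  (last char: 'C')
  sorted[5] = b1Cb$C  (last char: 'C')
Last column: bb1$CC
Original string S is at sorted index 3

Answer: bb1$CC
3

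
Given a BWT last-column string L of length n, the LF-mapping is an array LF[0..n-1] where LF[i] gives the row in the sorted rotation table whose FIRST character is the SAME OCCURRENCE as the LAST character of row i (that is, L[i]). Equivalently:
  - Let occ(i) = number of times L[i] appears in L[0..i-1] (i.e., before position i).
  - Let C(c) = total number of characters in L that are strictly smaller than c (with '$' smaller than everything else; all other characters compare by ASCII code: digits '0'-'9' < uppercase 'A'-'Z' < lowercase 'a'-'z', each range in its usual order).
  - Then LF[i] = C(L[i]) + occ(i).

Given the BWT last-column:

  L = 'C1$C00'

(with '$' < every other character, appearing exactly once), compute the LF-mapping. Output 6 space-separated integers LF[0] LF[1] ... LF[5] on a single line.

Answer: 4 3 0 5 1 2

Derivation:
Char counts: '$':1, '0':2, '1':1, 'C':2
C (first-col start): C('$')=0, C('0')=1, C('1')=3, C('C')=4
L[0]='C': occ=0, LF[0]=C('C')+0=4+0=4
L[1]='1': occ=0, LF[1]=C('1')+0=3+0=3
L[2]='$': occ=0, LF[2]=C('$')+0=0+0=0
L[3]='C': occ=1, LF[3]=C('C')+1=4+1=5
L[4]='0': occ=0, LF[4]=C('0')+0=1+0=1
L[5]='0': occ=1, LF[5]=C('0')+1=1+1=2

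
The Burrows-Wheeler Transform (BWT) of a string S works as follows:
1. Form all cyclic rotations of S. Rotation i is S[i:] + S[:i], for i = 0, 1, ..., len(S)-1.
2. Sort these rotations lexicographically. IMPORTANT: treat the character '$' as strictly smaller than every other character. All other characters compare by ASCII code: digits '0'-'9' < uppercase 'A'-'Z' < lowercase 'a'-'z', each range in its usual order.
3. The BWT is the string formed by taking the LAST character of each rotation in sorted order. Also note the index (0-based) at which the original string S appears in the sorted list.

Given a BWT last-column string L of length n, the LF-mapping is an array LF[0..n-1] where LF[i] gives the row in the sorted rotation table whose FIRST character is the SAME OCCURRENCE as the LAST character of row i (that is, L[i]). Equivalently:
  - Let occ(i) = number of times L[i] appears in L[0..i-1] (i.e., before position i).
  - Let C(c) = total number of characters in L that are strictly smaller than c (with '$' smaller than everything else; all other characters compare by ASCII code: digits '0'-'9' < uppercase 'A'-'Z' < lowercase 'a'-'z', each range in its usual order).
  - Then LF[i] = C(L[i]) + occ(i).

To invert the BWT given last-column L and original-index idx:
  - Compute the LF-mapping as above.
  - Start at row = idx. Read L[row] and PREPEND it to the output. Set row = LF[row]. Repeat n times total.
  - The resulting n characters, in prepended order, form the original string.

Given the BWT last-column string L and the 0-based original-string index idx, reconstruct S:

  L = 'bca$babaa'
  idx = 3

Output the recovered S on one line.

LF mapping: 5 8 1 0 6 2 7 3 4
Walk LF starting at row 3, prepending L[row]:
  step 1: row=3, L[3]='$', prepend. Next row=LF[3]=0
  step 2: row=0, L[0]='b', prepend. Next row=LF[0]=5
  step 3: row=5, L[5]='a', prepend. Next row=LF[5]=2
  step 4: row=2, L[2]='a', prepend. Next row=LF[2]=1
  step 5: row=1, L[1]='c', prepend. Next row=LF[1]=8
  step 6: row=8, L[8]='a', prepend. Next row=LF[8]=4
  step 7: row=4, L[4]='b', prepend. Next row=LF[4]=6
  step 8: row=6, L[6]='b', prepend. Next row=LF[6]=7
  step 9: row=7, L[7]='a', prepend. Next row=LF[7]=3
Reversed output: abbacaab$

Answer: abbacaab$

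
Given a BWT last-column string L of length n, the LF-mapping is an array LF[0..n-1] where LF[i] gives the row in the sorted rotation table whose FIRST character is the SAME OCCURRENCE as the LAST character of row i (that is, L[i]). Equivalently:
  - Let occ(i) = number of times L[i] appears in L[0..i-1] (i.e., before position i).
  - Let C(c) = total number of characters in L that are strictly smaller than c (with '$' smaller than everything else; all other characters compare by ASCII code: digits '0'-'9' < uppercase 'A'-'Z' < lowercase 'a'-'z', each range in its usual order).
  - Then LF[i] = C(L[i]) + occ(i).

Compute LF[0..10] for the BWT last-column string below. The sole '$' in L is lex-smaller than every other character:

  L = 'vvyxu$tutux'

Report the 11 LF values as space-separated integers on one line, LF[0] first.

Answer: 6 7 10 8 3 0 1 4 2 5 9

Derivation:
Char counts: '$':1, 't':2, 'u':3, 'v':2, 'x':2, 'y':1
C (first-col start): C('$')=0, C('t')=1, C('u')=3, C('v')=6, C('x')=8, C('y')=10
L[0]='v': occ=0, LF[0]=C('v')+0=6+0=6
L[1]='v': occ=1, LF[1]=C('v')+1=6+1=7
L[2]='y': occ=0, LF[2]=C('y')+0=10+0=10
L[3]='x': occ=0, LF[3]=C('x')+0=8+0=8
L[4]='u': occ=0, LF[4]=C('u')+0=3+0=3
L[5]='$': occ=0, LF[5]=C('$')+0=0+0=0
L[6]='t': occ=0, LF[6]=C('t')+0=1+0=1
L[7]='u': occ=1, LF[7]=C('u')+1=3+1=4
L[8]='t': occ=1, LF[8]=C('t')+1=1+1=2
L[9]='u': occ=2, LF[9]=C('u')+2=3+2=5
L[10]='x': occ=1, LF[10]=C('x')+1=8+1=9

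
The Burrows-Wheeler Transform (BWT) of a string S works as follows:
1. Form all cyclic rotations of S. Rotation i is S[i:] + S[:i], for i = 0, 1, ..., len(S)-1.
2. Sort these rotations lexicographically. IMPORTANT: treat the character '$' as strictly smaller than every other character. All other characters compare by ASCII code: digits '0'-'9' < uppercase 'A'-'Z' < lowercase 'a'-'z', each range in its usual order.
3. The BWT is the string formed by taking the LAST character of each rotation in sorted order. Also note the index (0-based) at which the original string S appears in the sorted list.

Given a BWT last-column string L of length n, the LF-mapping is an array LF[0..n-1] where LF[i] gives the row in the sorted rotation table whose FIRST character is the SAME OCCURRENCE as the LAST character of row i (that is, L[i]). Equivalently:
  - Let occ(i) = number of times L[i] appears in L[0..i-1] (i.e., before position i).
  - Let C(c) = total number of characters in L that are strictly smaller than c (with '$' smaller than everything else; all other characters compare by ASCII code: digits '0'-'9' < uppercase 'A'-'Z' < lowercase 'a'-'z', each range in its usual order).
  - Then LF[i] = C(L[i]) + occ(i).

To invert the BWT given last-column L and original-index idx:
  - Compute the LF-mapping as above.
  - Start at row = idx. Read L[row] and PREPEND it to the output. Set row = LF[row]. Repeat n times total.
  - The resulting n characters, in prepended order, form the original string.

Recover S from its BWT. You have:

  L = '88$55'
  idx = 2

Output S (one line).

Answer: 5858$

Derivation:
LF mapping: 3 4 0 1 2
Walk LF starting at row 2, prepending L[row]:
  step 1: row=2, L[2]='$', prepend. Next row=LF[2]=0
  step 2: row=0, L[0]='8', prepend. Next row=LF[0]=3
  step 3: row=3, L[3]='5', prepend. Next row=LF[3]=1
  step 4: row=1, L[1]='8', prepend. Next row=LF[1]=4
  step 5: row=4, L[4]='5', prepend. Next row=LF[4]=2
Reversed output: 5858$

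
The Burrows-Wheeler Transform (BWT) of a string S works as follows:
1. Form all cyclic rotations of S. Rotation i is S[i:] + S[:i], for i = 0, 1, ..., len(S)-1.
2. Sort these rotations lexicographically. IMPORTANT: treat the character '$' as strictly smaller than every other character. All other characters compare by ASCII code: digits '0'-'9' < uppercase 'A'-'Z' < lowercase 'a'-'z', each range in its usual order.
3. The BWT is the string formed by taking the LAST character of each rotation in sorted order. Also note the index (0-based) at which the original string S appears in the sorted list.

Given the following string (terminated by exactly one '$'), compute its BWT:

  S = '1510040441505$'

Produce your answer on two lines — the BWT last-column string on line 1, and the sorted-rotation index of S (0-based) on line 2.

All 14 rotations (rotation i = S[i:]+S[:i]):
  rot[0] = 1510040441505$
  rot[1] = 510040441505$1
  rot[2] = 10040441505$15
  rot[3] = 0040441505$151
  rot[4] = 040441505$1510
  rot[5] = 40441505$15100
  rot[6] = 0441505$151004
  rot[7] = 441505$1510040
  rot[8] = 41505$15100404
  rot[9] = 1505$151004044
  rot[10] = 505$1510040441
  rot[11] = 05$15100404415
  rot[12] = 5$151004044150
  rot[13] = $1510040441505
Sorted (with $ < everything):
  sorted[0] = $1510040441505  (last char: '5')
  sorted[1] = 0040441505$151  (last char: '1')
  sorted[2] = 040441505$1510  (last char: '0')
  sorted[3] = 0441505$151004  (last char: '4')
  sorted[4] = 05$15100404415  (last char: '5')
  sorted[5] = 10040441505$15  (last char: '5')
  sorted[6] = 1505$151004044  (last char: '4')
  sorted[7] = 1510040441505$  (last char: '$')
  sorted[8] = 40441505$15100  (last char: '0')
  sorted[9] = 41505$15100404  (last char: '4')
  sorted[10] = 441505$1510040  (last char: '0')
  sorted[11] = 5$151004044150  (last char: '0')
  sorted[12] = 505$1510040441  (last char: '1')
  sorted[13] = 510040441505$1  (last char: '1')
Last column: 5104554$040011
Original string S is at sorted index 7

Answer: 5104554$040011
7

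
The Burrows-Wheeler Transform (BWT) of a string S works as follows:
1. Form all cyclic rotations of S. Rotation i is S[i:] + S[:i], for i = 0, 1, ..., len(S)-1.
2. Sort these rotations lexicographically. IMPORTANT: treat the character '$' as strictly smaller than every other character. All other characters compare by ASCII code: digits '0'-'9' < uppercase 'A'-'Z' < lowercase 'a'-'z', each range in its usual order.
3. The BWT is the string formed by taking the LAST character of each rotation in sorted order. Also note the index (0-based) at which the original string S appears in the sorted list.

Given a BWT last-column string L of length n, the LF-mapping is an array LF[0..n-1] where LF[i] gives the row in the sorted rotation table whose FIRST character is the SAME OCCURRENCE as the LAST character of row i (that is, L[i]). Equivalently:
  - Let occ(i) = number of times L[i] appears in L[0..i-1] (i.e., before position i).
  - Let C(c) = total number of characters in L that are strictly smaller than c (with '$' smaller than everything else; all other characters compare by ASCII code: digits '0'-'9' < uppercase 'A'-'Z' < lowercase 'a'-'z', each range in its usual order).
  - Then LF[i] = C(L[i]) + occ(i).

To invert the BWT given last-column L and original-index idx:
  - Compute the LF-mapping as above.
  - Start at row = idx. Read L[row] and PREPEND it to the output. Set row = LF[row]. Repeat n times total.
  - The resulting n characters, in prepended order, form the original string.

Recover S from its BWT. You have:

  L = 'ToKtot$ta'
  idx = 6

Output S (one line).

LF mapping: 2 4 1 6 5 7 0 8 3
Walk LF starting at row 6, prepending L[row]:
  step 1: row=6, L[6]='$', prepend. Next row=LF[6]=0
  step 2: row=0, L[0]='T', prepend. Next row=LF[0]=2
  step 3: row=2, L[2]='K', prepend. Next row=LF[2]=1
  step 4: row=1, L[1]='o', prepend. Next row=LF[1]=4
  step 5: row=4, L[4]='o', prepend. Next row=LF[4]=5
  step 6: row=5, L[5]='t', prepend. Next row=LF[5]=7
  step 7: row=7, L[7]='t', prepend. Next row=LF[7]=8
  step 8: row=8, L[8]='a', prepend. Next row=LF[8]=3
  step 9: row=3, L[3]='t', prepend. Next row=LF[3]=6
Reversed output: tattooKT$

Answer: tattooKT$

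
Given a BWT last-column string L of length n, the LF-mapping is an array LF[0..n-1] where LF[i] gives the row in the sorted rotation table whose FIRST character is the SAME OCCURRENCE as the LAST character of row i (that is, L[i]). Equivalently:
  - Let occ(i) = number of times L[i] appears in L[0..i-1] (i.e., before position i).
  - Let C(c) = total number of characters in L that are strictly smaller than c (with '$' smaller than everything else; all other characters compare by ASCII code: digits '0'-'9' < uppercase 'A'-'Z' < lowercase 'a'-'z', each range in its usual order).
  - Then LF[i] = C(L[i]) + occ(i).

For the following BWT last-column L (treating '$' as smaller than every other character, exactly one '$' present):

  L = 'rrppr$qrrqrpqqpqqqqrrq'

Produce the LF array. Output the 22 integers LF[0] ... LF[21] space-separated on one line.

Char counts: '$':1, 'p':4, 'q':9, 'r':8
C (first-col start): C('$')=0, C('p')=1, C('q')=5, C('r')=14
L[0]='r': occ=0, LF[0]=C('r')+0=14+0=14
L[1]='r': occ=1, LF[1]=C('r')+1=14+1=15
L[2]='p': occ=0, LF[2]=C('p')+0=1+0=1
L[3]='p': occ=1, LF[3]=C('p')+1=1+1=2
L[4]='r': occ=2, LF[4]=C('r')+2=14+2=16
L[5]='$': occ=0, LF[5]=C('$')+0=0+0=0
L[6]='q': occ=0, LF[6]=C('q')+0=5+0=5
L[7]='r': occ=3, LF[7]=C('r')+3=14+3=17
L[8]='r': occ=4, LF[8]=C('r')+4=14+4=18
L[9]='q': occ=1, LF[9]=C('q')+1=5+1=6
L[10]='r': occ=5, LF[10]=C('r')+5=14+5=19
L[11]='p': occ=2, LF[11]=C('p')+2=1+2=3
L[12]='q': occ=2, LF[12]=C('q')+2=5+2=7
L[13]='q': occ=3, LF[13]=C('q')+3=5+3=8
L[14]='p': occ=3, LF[14]=C('p')+3=1+3=4
L[15]='q': occ=4, LF[15]=C('q')+4=5+4=9
L[16]='q': occ=5, LF[16]=C('q')+5=5+5=10
L[17]='q': occ=6, LF[17]=C('q')+6=5+6=11
L[18]='q': occ=7, LF[18]=C('q')+7=5+7=12
L[19]='r': occ=6, LF[19]=C('r')+6=14+6=20
L[20]='r': occ=7, LF[20]=C('r')+7=14+7=21
L[21]='q': occ=8, LF[21]=C('q')+8=5+8=13

Answer: 14 15 1 2 16 0 5 17 18 6 19 3 7 8 4 9 10 11 12 20 21 13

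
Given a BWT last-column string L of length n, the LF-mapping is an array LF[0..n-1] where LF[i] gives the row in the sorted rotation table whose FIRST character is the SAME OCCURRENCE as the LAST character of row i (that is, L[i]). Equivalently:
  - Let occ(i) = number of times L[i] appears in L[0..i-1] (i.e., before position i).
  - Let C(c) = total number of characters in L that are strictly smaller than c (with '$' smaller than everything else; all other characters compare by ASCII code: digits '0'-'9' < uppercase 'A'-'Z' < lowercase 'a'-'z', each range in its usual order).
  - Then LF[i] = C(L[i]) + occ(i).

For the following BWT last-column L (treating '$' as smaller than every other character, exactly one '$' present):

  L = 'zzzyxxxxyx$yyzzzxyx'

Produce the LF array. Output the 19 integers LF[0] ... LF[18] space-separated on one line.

Char counts: '$':1, 'x':7, 'y':5, 'z':6
C (first-col start): C('$')=0, C('x')=1, C('y')=8, C('z')=13
L[0]='z': occ=0, LF[0]=C('z')+0=13+0=13
L[1]='z': occ=1, LF[1]=C('z')+1=13+1=14
L[2]='z': occ=2, LF[2]=C('z')+2=13+2=15
L[3]='y': occ=0, LF[3]=C('y')+0=8+0=8
L[4]='x': occ=0, LF[4]=C('x')+0=1+0=1
L[5]='x': occ=1, LF[5]=C('x')+1=1+1=2
L[6]='x': occ=2, LF[6]=C('x')+2=1+2=3
L[7]='x': occ=3, LF[7]=C('x')+3=1+3=4
L[8]='y': occ=1, LF[8]=C('y')+1=8+1=9
L[9]='x': occ=4, LF[9]=C('x')+4=1+4=5
L[10]='$': occ=0, LF[10]=C('$')+0=0+0=0
L[11]='y': occ=2, LF[11]=C('y')+2=8+2=10
L[12]='y': occ=3, LF[12]=C('y')+3=8+3=11
L[13]='z': occ=3, LF[13]=C('z')+3=13+3=16
L[14]='z': occ=4, LF[14]=C('z')+4=13+4=17
L[15]='z': occ=5, LF[15]=C('z')+5=13+5=18
L[16]='x': occ=5, LF[16]=C('x')+5=1+5=6
L[17]='y': occ=4, LF[17]=C('y')+4=8+4=12
L[18]='x': occ=6, LF[18]=C('x')+6=1+6=7

Answer: 13 14 15 8 1 2 3 4 9 5 0 10 11 16 17 18 6 12 7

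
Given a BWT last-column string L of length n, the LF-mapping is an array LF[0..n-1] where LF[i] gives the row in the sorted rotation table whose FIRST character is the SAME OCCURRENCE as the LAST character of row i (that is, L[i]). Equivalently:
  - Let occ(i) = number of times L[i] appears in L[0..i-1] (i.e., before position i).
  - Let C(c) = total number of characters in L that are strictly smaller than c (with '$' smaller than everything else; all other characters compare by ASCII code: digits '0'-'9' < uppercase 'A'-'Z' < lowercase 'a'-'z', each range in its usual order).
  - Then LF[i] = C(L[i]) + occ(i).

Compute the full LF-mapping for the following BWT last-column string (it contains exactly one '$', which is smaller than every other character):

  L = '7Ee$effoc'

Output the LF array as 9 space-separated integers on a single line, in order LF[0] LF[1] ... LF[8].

Char counts: '$':1, '7':1, 'E':1, 'c':1, 'e':2, 'f':2, 'o':1
C (first-col start): C('$')=0, C('7')=1, C('E')=2, C('c')=3, C('e')=4, C('f')=6, C('o')=8
L[0]='7': occ=0, LF[0]=C('7')+0=1+0=1
L[1]='E': occ=0, LF[1]=C('E')+0=2+0=2
L[2]='e': occ=0, LF[2]=C('e')+0=4+0=4
L[3]='$': occ=0, LF[3]=C('$')+0=0+0=0
L[4]='e': occ=1, LF[4]=C('e')+1=4+1=5
L[5]='f': occ=0, LF[5]=C('f')+0=6+0=6
L[6]='f': occ=1, LF[6]=C('f')+1=6+1=7
L[7]='o': occ=0, LF[7]=C('o')+0=8+0=8
L[8]='c': occ=0, LF[8]=C('c')+0=3+0=3

Answer: 1 2 4 0 5 6 7 8 3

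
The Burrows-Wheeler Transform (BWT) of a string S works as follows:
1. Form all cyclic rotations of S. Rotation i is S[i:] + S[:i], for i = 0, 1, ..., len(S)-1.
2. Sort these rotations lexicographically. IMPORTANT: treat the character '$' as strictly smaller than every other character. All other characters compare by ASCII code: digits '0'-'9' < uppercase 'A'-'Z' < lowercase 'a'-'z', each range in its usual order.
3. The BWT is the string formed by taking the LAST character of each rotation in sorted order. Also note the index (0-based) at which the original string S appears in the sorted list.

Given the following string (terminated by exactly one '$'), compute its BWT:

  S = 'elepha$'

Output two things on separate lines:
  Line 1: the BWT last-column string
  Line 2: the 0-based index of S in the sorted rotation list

Answer: ah$lpee
2

Derivation:
All 7 rotations (rotation i = S[i:]+S[:i]):
  rot[0] = elepha$
  rot[1] = lepha$e
  rot[2] = epha$el
  rot[3] = pha$ele
  rot[4] = ha$elep
  rot[5] = a$eleph
  rot[6] = $elepha
Sorted (with $ < everything):
  sorted[0] = $elepha  (last char: 'a')
  sorted[1] = a$eleph  (last char: 'h')
  sorted[2] = elepha$  (last char: '$')
  sorted[3] = epha$el  (last char: 'l')
  sorted[4] = ha$elep  (last char: 'p')
  sorted[5] = lepha$e  (last char: 'e')
  sorted[6] = pha$ele  (last char: 'e')
Last column: ah$lpee
Original string S is at sorted index 2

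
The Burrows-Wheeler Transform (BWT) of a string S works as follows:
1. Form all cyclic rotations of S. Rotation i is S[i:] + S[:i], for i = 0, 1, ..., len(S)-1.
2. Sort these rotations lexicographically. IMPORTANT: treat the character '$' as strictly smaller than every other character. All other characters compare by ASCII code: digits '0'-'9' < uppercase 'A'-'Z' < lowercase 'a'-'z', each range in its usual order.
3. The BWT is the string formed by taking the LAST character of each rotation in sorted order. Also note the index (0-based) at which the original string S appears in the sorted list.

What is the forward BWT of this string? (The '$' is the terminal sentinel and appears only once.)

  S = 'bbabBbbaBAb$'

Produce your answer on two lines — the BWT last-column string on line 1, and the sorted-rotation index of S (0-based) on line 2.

All 12 rotations (rotation i = S[i:]+S[:i]):
  rot[0] = bbabBbbaBAb$
  rot[1] = babBbbaBAb$b
  rot[2] = abBbbaBAb$bb
  rot[3] = bBbbaBAb$bba
  rot[4] = BbbaBAb$bbab
  rot[5] = bbaBAb$bbabB
  rot[6] = baBAb$bbabBb
  rot[7] = aBAb$bbabBbb
  rot[8] = BAb$bbabBbba
  rot[9] = Ab$bbabBbbaB
  rot[10] = b$bbabBbbaBA
  rot[11] = $bbabBbbaBAb
Sorted (with $ < everything):
  sorted[0] = $bbabBbbaBAb  (last char: 'b')
  sorted[1] = Ab$bbabBbbaB  (last char: 'B')
  sorted[2] = BAb$bbabBbba  (last char: 'a')
  sorted[3] = BbbaBAb$bbab  (last char: 'b')
  sorted[4] = aBAb$bbabBbb  (last char: 'b')
  sorted[5] = abBbbaBAb$bb  (last char: 'b')
  sorted[6] = b$bbabBbbaBA  (last char: 'A')
  sorted[7] = bBbbaBAb$bba  (last char: 'a')
  sorted[8] = baBAb$bbabBb  (last char: 'b')
  sorted[9] = babBbbaBAb$b  (last char: 'b')
  sorted[10] = bbaBAb$bbabB  (last char: 'B')
  sorted[11] = bbabBbbaBAb$  (last char: '$')
Last column: bBabbbAabbB$
Original string S is at sorted index 11

Answer: bBabbbAabbB$
11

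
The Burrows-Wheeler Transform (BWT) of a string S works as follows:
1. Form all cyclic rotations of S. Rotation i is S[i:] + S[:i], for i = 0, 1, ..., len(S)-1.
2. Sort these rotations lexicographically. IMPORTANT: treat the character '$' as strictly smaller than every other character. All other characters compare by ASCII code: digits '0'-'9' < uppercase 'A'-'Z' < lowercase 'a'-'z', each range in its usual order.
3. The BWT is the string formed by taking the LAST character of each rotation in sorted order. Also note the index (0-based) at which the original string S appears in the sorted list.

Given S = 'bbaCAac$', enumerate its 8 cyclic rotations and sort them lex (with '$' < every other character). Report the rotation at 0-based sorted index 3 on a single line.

All 8 rotations (rotation i = S[i:]+S[:i]):
  rot[0] = bbaCAac$
  rot[1] = baCAac$b
  rot[2] = aCAac$bb
  rot[3] = CAac$bba
  rot[4] = Aac$bbaC
  rot[5] = ac$bbaCA
  rot[6] = c$bbaCAa
  rot[7] = $bbaCAac
Sorted (with $ < everything):
  sorted[0] = $bbaCAac
  sorted[1] = Aac$bbaC
  sorted[2] = CAac$bba
  sorted[3] = aCAac$bb
  sorted[4] = ac$bbaCA
  sorted[5] = baCAac$b
  sorted[6] = bbaCAac$
  sorted[7] = c$bbaCAa
sorted[3] = aCAac$bb

Answer: aCAac$bb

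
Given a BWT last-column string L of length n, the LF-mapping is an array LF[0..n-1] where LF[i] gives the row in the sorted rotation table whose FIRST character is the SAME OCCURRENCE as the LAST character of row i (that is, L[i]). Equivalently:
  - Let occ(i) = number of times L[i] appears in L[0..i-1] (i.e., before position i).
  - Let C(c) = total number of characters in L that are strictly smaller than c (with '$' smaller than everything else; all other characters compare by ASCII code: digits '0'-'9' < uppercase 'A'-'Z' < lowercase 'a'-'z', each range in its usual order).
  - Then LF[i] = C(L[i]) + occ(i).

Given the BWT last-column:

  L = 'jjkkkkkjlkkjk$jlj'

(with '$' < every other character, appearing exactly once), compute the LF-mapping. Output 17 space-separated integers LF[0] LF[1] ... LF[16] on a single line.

Char counts: '$':1, 'j':6, 'k':8, 'l':2
C (first-col start): C('$')=0, C('j')=1, C('k')=7, C('l')=15
L[0]='j': occ=0, LF[0]=C('j')+0=1+0=1
L[1]='j': occ=1, LF[1]=C('j')+1=1+1=2
L[2]='k': occ=0, LF[2]=C('k')+0=7+0=7
L[3]='k': occ=1, LF[3]=C('k')+1=7+1=8
L[4]='k': occ=2, LF[4]=C('k')+2=7+2=9
L[5]='k': occ=3, LF[5]=C('k')+3=7+3=10
L[6]='k': occ=4, LF[6]=C('k')+4=7+4=11
L[7]='j': occ=2, LF[7]=C('j')+2=1+2=3
L[8]='l': occ=0, LF[8]=C('l')+0=15+0=15
L[9]='k': occ=5, LF[9]=C('k')+5=7+5=12
L[10]='k': occ=6, LF[10]=C('k')+6=7+6=13
L[11]='j': occ=3, LF[11]=C('j')+3=1+3=4
L[12]='k': occ=7, LF[12]=C('k')+7=7+7=14
L[13]='$': occ=0, LF[13]=C('$')+0=0+0=0
L[14]='j': occ=4, LF[14]=C('j')+4=1+4=5
L[15]='l': occ=1, LF[15]=C('l')+1=15+1=16
L[16]='j': occ=5, LF[16]=C('j')+5=1+5=6

Answer: 1 2 7 8 9 10 11 3 15 12 13 4 14 0 5 16 6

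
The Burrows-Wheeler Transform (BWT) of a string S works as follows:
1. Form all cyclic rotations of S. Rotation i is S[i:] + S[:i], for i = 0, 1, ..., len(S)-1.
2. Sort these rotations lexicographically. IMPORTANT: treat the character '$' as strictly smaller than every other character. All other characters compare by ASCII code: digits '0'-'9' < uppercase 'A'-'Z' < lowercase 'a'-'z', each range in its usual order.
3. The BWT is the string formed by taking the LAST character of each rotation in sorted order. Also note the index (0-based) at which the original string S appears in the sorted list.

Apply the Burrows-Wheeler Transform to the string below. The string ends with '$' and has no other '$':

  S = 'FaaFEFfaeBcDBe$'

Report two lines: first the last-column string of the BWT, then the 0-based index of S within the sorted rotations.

Answer: eeDcFa$EaFfBBaF
6

Derivation:
All 15 rotations (rotation i = S[i:]+S[:i]):
  rot[0] = FaaFEFfaeBcDBe$
  rot[1] = aaFEFfaeBcDBe$F
  rot[2] = aFEFfaeBcDBe$Fa
  rot[3] = FEFfaeBcDBe$Faa
  rot[4] = EFfaeBcDBe$FaaF
  rot[5] = FfaeBcDBe$FaaFE
  rot[6] = faeBcDBe$FaaFEF
  rot[7] = aeBcDBe$FaaFEFf
  rot[8] = eBcDBe$FaaFEFfa
  rot[9] = BcDBe$FaaFEFfae
  rot[10] = cDBe$FaaFEFfaeB
  rot[11] = DBe$FaaFEFfaeBc
  rot[12] = Be$FaaFEFfaeBcD
  rot[13] = e$FaaFEFfaeBcDB
  rot[14] = $FaaFEFfaeBcDBe
Sorted (with $ < everything):
  sorted[0] = $FaaFEFfaeBcDBe  (last char: 'e')
  sorted[1] = BcDBe$FaaFEFfae  (last char: 'e')
  sorted[2] = Be$FaaFEFfaeBcD  (last char: 'D')
  sorted[3] = DBe$FaaFEFfaeBc  (last char: 'c')
  sorted[4] = EFfaeBcDBe$FaaF  (last char: 'F')
  sorted[5] = FEFfaeBcDBe$Faa  (last char: 'a')
  sorted[6] = FaaFEFfaeBcDBe$  (last char: '$')
  sorted[7] = FfaeBcDBe$FaaFE  (last char: 'E')
  sorted[8] = aFEFfaeBcDBe$Fa  (last char: 'a')
  sorted[9] = aaFEFfaeBcDBe$F  (last char: 'F')
  sorted[10] = aeBcDBe$FaaFEFf  (last char: 'f')
  sorted[11] = cDBe$FaaFEFfaeB  (last char: 'B')
  sorted[12] = e$FaaFEFfaeBcDB  (last char: 'B')
  sorted[13] = eBcDBe$FaaFEFfa  (last char: 'a')
  sorted[14] = faeBcDBe$FaaFEF  (last char: 'F')
Last column: eeDcFa$EaFfBBaF
Original string S is at sorted index 6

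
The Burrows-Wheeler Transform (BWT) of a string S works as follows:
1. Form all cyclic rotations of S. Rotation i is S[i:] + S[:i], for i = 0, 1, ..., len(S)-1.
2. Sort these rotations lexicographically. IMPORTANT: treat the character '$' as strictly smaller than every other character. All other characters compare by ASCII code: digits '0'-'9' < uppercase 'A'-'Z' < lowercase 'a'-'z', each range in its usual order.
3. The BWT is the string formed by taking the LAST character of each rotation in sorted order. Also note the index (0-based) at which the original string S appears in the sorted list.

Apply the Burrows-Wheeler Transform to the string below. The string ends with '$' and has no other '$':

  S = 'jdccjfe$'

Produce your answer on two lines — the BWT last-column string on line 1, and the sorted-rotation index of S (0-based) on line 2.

All 8 rotations (rotation i = S[i:]+S[:i]):
  rot[0] = jdccjfe$
  rot[1] = dccjfe$j
  rot[2] = ccjfe$jd
  rot[3] = cjfe$jdc
  rot[4] = jfe$jdcc
  rot[5] = fe$jdccj
  rot[6] = e$jdccjf
  rot[7] = $jdccjfe
Sorted (with $ < everything):
  sorted[0] = $jdccjfe  (last char: 'e')
  sorted[1] = ccjfe$jd  (last char: 'd')
  sorted[2] = cjfe$jdc  (last char: 'c')
  sorted[3] = dccjfe$j  (last char: 'j')
  sorted[4] = e$jdccjf  (last char: 'f')
  sorted[5] = fe$jdccj  (last char: 'j')
  sorted[6] = jdccjfe$  (last char: '$')
  sorted[7] = jfe$jdcc  (last char: 'c')
Last column: edcjfj$c
Original string S is at sorted index 6

Answer: edcjfj$c
6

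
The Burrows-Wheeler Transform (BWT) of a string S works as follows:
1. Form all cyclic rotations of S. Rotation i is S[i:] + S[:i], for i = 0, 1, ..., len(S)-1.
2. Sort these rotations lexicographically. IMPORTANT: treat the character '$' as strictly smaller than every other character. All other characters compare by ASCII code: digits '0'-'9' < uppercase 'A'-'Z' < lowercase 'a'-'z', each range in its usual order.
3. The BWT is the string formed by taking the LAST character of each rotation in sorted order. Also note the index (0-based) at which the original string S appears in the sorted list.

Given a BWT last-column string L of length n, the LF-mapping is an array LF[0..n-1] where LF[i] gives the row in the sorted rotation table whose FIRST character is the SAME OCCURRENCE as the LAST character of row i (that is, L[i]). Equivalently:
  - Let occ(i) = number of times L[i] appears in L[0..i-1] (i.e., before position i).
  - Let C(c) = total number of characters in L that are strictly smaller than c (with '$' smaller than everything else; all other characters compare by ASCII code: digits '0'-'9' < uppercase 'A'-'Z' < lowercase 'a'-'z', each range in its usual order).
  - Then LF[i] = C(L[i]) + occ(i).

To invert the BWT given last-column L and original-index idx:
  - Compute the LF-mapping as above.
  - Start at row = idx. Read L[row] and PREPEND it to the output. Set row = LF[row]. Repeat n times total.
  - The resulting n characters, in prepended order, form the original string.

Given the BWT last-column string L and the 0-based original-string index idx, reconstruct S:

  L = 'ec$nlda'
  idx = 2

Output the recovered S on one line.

LF mapping: 4 2 0 6 5 3 1
Walk LF starting at row 2, prepending L[row]:
  step 1: row=2, L[2]='$', prepend. Next row=LF[2]=0
  step 2: row=0, L[0]='e', prepend. Next row=LF[0]=4
  step 3: row=4, L[4]='l', prepend. Next row=LF[4]=5
  step 4: row=5, L[5]='d', prepend. Next row=LF[5]=3
  step 5: row=3, L[3]='n', prepend. Next row=LF[3]=6
  step 6: row=6, L[6]='a', prepend. Next row=LF[6]=1
  step 7: row=1, L[1]='c', prepend. Next row=LF[1]=2
Reversed output: candle$

Answer: candle$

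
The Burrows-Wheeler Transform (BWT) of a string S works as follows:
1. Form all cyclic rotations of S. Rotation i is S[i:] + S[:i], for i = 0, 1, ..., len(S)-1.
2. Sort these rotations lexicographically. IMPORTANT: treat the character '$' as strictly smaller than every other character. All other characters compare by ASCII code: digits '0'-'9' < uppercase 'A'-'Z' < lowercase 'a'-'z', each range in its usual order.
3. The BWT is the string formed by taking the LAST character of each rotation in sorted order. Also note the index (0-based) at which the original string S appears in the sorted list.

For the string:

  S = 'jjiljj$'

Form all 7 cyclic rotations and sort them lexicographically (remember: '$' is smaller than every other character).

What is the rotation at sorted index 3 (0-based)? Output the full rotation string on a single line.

Answer: jiljj$j

Derivation:
All 7 rotations (rotation i = S[i:]+S[:i]):
  rot[0] = jjiljj$
  rot[1] = jiljj$j
  rot[2] = iljj$jj
  rot[3] = ljj$jji
  rot[4] = jj$jjil
  rot[5] = j$jjilj
  rot[6] = $jjiljj
Sorted (with $ < everything):
  sorted[0] = $jjiljj
  sorted[1] = iljj$jj
  sorted[2] = j$jjilj
  sorted[3] = jiljj$j
  sorted[4] = jj$jjil
  sorted[5] = jjiljj$
  sorted[6] = ljj$jji
sorted[3] = jiljj$j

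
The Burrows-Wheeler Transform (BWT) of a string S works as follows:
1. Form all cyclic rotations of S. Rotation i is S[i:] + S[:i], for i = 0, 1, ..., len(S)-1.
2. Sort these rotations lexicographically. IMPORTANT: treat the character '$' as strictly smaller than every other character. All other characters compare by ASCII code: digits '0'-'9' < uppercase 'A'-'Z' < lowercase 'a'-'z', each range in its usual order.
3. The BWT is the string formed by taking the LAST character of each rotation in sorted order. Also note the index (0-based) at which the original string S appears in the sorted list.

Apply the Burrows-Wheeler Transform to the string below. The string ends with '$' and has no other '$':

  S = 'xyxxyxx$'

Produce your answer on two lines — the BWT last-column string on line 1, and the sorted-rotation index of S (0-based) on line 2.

Answer: xxyyx$xx
5

Derivation:
All 8 rotations (rotation i = S[i:]+S[:i]):
  rot[0] = xyxxyxx$
  rot[1] = yxxyxx$x
  rot[2] = xxyxx$xy
  rot[3] = xyxx$xyx
  rot[4] = yxx$xyxx
  rot[5] = xx$xyxxy
  rot[6] = x$xyxxyx
  rot[7] = $xyxxyxx
Sorted (with $ < everything):
  sorted[0] = $xyxxyxx  (last char: 'x')
  sorted[1] = x$xyxxyx  (last char: 'x')
  sorted[2] = xx$xyxxy  (last char: 'y')
  sorted[3] = xxyxx$xy  (last char: 'y')
  sorted[4] = xyxx$xyx  (last char: 'x')
  sorted[5] = xyxxyxx$  (last char: '$')
  sorted[6] = yxx$xyxx  (last char: 'x')
  sorted[7] = yxxyxx$x  (last char: 'x')
Last column: xxyyx$xx
Original string S is at sorted index 5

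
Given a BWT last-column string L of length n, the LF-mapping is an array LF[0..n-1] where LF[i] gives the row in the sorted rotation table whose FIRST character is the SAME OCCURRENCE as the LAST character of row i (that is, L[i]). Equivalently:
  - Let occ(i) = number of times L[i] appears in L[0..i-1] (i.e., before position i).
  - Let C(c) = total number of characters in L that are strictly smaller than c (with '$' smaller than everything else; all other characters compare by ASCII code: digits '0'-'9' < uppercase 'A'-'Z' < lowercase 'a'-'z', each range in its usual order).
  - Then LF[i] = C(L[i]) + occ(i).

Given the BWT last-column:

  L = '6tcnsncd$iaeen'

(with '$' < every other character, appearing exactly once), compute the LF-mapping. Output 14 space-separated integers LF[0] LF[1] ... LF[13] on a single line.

Char counts: '$':1, '6':1, 'a':1, 'c':2, 'd':1, 'e':2, 'i':1, 'n':3, 's':1, 't':1
C (first-col start): C('$')=0, C('6')=1, C('a')=2, C('c')=3, C('d')=5, C('e')=6, C('i')=8, C('n')=9, C('s')=12, C('t')=13
L[0]='6': occ=0, LF[0]=C('6')+0=1+0=1
L[1]='t': occ=0, LF[1]=C('t')+0=13+0=13
L[2]='c': occ=0, LF[2]=C('c')+0=3+0=3
L[3]='n': occ=0, LF[3]=C('n')+0=9+0=9
L[4]='s': occ=0, LF[4]=C('s')+0=12+0=12
L[5]='n': occ=1, LF[5]=C('n')+1=9+1=10
L[6]='c': occ=1, LF[6]=C('c')+1=3+1=4
L[7]='d': occ=0, LF[7]=C('d')+0=5+0=5
L[8]='$': occ=0, LF[8]=C('$')+0=0+0=0
L[9]='i': occ=0, LF[9]=C('i')+0=8+0=8
L[10]='a': occ=0, LF[10]=C('a')+0=2+0=2
L[11]='e': occ=0, LF[11]=C('e')+0=6+0=6
L[12]='e': occ=1, LF[12]=C('e')+1=6+1=7
L[13]='n': occ=2, LF[13]=C('n')+2=9+2=11

Answer: 1 13 3 9 12 10 4 5 0 8 2 6 7 11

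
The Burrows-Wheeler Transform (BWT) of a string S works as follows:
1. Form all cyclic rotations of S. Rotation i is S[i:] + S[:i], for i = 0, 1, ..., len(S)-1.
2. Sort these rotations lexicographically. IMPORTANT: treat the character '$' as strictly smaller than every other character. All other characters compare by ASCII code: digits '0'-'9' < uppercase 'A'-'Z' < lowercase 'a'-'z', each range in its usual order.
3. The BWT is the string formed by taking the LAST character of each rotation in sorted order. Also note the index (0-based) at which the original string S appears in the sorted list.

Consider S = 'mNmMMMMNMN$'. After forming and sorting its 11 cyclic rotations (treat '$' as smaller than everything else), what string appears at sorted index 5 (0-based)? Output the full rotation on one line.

All 11 rotations (rotation i = S[i:]+S[:i]):
  rot[0] = mNmMMMMNMN$
  rot[1] = NmMMMMNMN$m
  rot[2] = mMMMMNMN$mN
  rot[3] = MMMMNMN$mNm
  rot[4] = MMMNMN$mNmM
  rot[5] = MMNMN$mNmMM
  rot[6] = MNMN$mNmMMM
  rot[7] = NMN$mNmMMMM
  rot[8] = MN$mNmMMMMN
  rot[9] = N$mNmMMMMNM
  rot[10] = $mNmMMMMNMN
Sorted (with $ < everything):
  sorted[0] = $mNmMMMMNMN
  sorted[1] = MMMMNMN$mNm
  sorted[2] = MMMNMN$mNmM
  sorted[3] = MMNMN$mNmMM
  sorted[4] = MN$mNmMMMMN
  sorted[5] = MNMN$mNmMMM
  sorted[6] = N$mNmMMMMNM
  sorted[7] = NMN$mNmMMMM
  sorted[8] = NmMMMMNMN$m
  sorted[9] = mMMMMNMN$mN
  sorted[10] = mNmMMMMNMN$
sorted[5] = MNMN$mNmMMM

Answer: MNMN$mNmMMM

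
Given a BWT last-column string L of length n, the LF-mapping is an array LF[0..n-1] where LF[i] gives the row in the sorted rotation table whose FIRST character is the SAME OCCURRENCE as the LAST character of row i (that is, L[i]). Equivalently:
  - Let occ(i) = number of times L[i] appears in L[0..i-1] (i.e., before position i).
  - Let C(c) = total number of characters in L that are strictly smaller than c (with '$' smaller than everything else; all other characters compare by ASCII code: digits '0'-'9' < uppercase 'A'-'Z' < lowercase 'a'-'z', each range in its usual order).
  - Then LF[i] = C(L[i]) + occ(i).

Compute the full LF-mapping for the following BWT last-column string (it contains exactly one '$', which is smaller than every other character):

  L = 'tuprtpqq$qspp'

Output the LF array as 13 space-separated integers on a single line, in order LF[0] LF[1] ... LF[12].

Answer: 10 12 1 8 11 2 5 6 0 7 9 3 4

Derivation:
Char counts: '$':1, 'p':4, 'q':3, 'r':1, 's':1, 't':2, 'u':1
C (first-col start): C('$')=0, C('p')=1, C('q')=5, C('r')=8, C('s')=9, C('t')=10, C('u')=12
L[0]='t': occ=0, LF[0]=C('t')+0=10+0=10
L[1]='u': occ=0, LF[1]=C('u')+0=12+0=12
L[2]='p': occ=0, LF[2]=C('p')+0=1+0=1
L[3]='r': occ=0, LF[3]=C('r')+0=8+0=8
L[4]='t': occ=1, LF[4]=C('t')+1=10+1=11
L[5]='p': occ=1, LF[5]=C('p')+1=1+1=2
L[6]='q': occ=0, LF[6]=C('q')+0=5+0=5
L[7]='q': occ=1, LF[7]=C('q')+1=5+1=6
L[8]='$': occ=0, LF[8]=C('$')+0=0+0=0
L[9]='q': occ=2, LF[9]=C('q')+2=5+2=7
L[10]='s': occ=0, LF[10]=C('s')+0=9+0=9
L[11]='p': occ=2, LF[11]=C('p')+2=1+2=3
L[12]='p': occ=3, LF[12]=C('p')+3=1+3=4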